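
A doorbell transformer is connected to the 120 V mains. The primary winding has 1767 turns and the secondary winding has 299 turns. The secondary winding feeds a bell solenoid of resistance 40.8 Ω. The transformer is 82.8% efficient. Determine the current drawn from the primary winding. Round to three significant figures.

I_p ≈ 0.102 A

V_s = 120 × 299/1767 = 20.306 V.
I_s = V_s/R = 20.306/40.8 = 0.49769 A.
P_out = V_s I_s = 20.306 × 0.49769 = 10.106 W.
P_in = P_out/η = 10.106/0.828 = 12.205 W.
I_p = P_in/V_p = 12.205/120 = 0.102 A.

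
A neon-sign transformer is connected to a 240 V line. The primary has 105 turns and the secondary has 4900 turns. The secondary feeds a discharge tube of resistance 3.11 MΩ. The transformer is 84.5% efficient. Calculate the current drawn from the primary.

I_p ≈ 0.199 A

V_s = 240 × 4900/105 = 11200 V.
I_s = V_s/R = 11200/(3.11×10^6) = 0.0036013 A.
P_out = V_s I_s = 11200 × 0.0036013 = 40.334 W.
P_in = P_out/η = 40.334/0.845 = 47.733 W.
I_p = P_in/V_p = 47.733/240 = 0.199 A.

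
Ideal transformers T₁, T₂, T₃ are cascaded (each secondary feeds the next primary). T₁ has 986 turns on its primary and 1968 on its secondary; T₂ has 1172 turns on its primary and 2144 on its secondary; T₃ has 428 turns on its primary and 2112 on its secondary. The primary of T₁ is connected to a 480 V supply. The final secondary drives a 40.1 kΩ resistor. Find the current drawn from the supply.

I_supply ≈ 3.89 A

After T₁: V = 480.00 × 1968/986 = 958.05 V.
After T₂: V = 958.05 × 2144/1172 = 1752.6 V.
After T₃: V = 1752.6 × 2112/428 = 8648.4 V.
I_load = 8648.4/40100 = 0.21567 A, so P_out = 8648.4 × 0.21567 = 1865.2 W.
All ideal ⇒ P_in = P_out, so I_supply = 1865.2/480 = 3.89 A.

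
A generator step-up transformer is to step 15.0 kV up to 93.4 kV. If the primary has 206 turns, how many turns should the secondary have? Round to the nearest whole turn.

N_s = 1283 turns

N_s/N_p = V_s/V_p, so N_s = 206 × 93400/15000 = 1282.7 ≈ 1283 turns.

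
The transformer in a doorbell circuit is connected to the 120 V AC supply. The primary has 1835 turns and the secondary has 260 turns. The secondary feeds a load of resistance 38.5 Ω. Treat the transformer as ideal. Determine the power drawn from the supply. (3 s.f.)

V_s = V_p × N_s/N_p = 120 × 260/1835 = 17.003 V.
I_s = V_s/R = 17.003/38.5 = 0.44163 A.
I_p = I_s × N_s/N_p = 0.44163 × 260/1835 = 0.062574 A.
P = V_p I_p = 120 × 0.062574 = 7.51 W.

P ≈ 7.51 W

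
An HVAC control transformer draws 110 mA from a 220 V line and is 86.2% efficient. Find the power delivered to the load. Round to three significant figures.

P_out ≈ 20.9 W

P_in = V_p I_p = 220 × 0.110 = 24.200 W.
P_out = η P_in = 0.862 × 24.200 = 20.9 W.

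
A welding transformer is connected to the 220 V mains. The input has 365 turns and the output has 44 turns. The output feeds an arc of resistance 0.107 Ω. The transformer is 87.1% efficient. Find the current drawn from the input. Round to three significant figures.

V_out = 220 × 44/365 = 26.521 V.
I_out = V_out/R = 26.521/0.107 = 247.86 A.
P_out = V_out I_out = 26.521 × 247.86 = 6573.3 W.
P_in = P_out/η = 6573.3/0.871 = 7546.8 W.
I_in = P_in/V_in = 7546.8/220 = 34.3 A.

I_in ≈ 34.3 A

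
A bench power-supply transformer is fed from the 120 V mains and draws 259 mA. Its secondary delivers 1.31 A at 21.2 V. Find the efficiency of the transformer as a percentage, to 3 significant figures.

P_in = 120 × 0.259 = 31.0800 W.
P_out = 21.2 × 1.31 = 27.7720 W.
η = P_out/P_in = 27.7720/31.0800 = 0.894.

η ≈ 89.4%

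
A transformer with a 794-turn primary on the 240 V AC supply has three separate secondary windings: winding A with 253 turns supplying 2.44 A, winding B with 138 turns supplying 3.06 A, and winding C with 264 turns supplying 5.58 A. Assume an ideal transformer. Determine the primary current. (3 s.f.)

I_p ≈ 3.16 A

V_A = 240 × 253/794 = 76.474 V; V_B = 240 × 138/794 = 41.713 V; V_C = 240 × 264/794 = 79.798 V.
P_out = V_A I_A + V_B I_B + V_C I_C = 76.474×2.44 + 41.713×3.06 + 79.798×5.58 = 186.60 + 127.64 + 445.28 = 759.51 W.
Ideal ⇒ P_in = P_out, so I_p = P_out/V_p = 759.51/240 = 3.16 A.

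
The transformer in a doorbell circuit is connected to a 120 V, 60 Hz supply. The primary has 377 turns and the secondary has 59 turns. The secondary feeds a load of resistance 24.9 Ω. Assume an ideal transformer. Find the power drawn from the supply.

P ≈ 14.2 W

V_s = V_p × N_s/N_p = 120 × 59/377 = 18.780 V.
I_s = V_s/R = 18.780/24.9 = 0.75421 A.
I_p = I_s × N_s/N_p = 0.75421 × 59/377 = 0.11803 A.
P = V_p I_p = 120 × 0.11803 = 14.2 W.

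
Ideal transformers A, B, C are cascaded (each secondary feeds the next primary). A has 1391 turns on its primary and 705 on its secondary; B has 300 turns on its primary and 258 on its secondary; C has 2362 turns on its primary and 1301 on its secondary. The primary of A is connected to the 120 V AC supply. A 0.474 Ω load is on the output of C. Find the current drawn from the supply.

I_supply ≈ 14.6 A

After A: V = 120.00 × 705/1391 = 60.820 V.
After B: V = 60.820 × 258/300 = 52.305 V.
After C: V = 52.305 × 1301/2362 = 28.810 V.
I_load = 28.810/0.474 = 60.780 A, so P_out = 28.810 × 60.780 = 1751.1 W.
All ideal ⇒ P_in = P_out, so I_supply = 1751.1/120 = 14.6 A.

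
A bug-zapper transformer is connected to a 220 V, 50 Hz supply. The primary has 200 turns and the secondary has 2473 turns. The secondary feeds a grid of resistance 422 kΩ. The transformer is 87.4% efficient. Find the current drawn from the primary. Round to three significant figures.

V_s = 220 × 2473/200 = 2720.3 V.
I_s = V_s/R = 2720.3/422000 = 0.0064462 A.
P_out = V_s I_s = 2720.3 × 0.0064462 = 17.536 W.
P_in = P_out/η = 17.536/0.874 = 20.064 W.
I_p = P_in/V_p = 20.064/220 = 0.0912 A.

I_p ≈ 0.0912 A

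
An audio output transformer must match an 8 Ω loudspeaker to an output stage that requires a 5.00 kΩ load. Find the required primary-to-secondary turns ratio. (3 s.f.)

Z_p/Z_s = (N_p/N_s)², so N_p/N_s = √(5000/8) = √625 = 25.0.

N_p/N_s ≈ 25.0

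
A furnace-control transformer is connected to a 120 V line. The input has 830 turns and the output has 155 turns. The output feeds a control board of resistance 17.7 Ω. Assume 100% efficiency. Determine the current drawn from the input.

I_in ≈ 0.236 A

V_out = V_in × N_out/N_in = 120 × 155/830 = 22.410 V.
I_out = V_out/R = 22.410/17.7 = 1.2661 A.
For an ideal transformer I_in N_in = I_out N_out, so I_in = 1.2661 × 155/830 = 0.236 A.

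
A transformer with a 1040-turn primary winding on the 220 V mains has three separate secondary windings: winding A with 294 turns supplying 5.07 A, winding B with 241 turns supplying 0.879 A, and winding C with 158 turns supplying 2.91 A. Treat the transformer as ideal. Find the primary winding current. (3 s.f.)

V_A = 220 × 294/1040 = 62.192 V; V_B = 220 × 241/1040 = 50.981 V; V_C = 220 × 158/1040 = 33.423 V.
P_out = V_A I_A + V_B I_B + V_C I_C = 62.192×5.07 + 50.981×0.879 + 33.423×2.91 = 315.31 + 44.812 + 97.261 = 457.39 W.
Ideal ⇒ P_in = P_out, so I_p = P_out/V_p = 457.39/220 = 2.08 A.

I_p ≈ 2.08 A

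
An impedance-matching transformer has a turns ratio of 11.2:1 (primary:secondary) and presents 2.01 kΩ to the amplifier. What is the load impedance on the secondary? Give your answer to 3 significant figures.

Z_s ≈ 16.0 Ω

Z_s = Z_p/(N_p/N_s)² = 2010/11.2² = 16.0 Ω.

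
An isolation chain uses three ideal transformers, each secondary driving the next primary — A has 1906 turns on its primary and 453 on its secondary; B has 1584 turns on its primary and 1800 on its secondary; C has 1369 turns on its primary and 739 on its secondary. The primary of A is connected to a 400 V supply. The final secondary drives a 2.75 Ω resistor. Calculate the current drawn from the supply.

I_supply ≈ 3.09 A

After A: V = 400.00 × 453/1906 = 95.068 V.
After B: V = 95.068 × 1800/1584 = 108.03 V.
After C: V = 108.03 × 739/1369 = 58.317 V.
I_load = 58.317/2.75 = 21.206 A, so P_out = 58.317 × 21.206 = 1236.7 W.
All ideal ⇒ P_in = P_out, so I_supply = 1236.7/400 = 3.09 A.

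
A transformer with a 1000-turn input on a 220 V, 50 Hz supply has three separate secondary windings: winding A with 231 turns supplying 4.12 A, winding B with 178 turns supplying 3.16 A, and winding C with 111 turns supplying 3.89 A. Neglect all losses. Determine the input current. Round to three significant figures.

V_A = 220 × 231/1000 = 50.820 V; V_B = 220 × 178/1000 = 39.160 V; V_C = 220 × 111/1000 = 24.420 V.
P_out = V_A I_A + V_B I_B + V_C I_C = 50.820×4.12 + 39.160×3.16 + 24.420×3.89 = 209.38 + 123.75 + 94.994 = 428.12 W.
Ideal ⇒ P_in = P_out, so I_in = P_out/V_in = 428.12/220 = 1.95 A.

I_in ≈ 1.95 A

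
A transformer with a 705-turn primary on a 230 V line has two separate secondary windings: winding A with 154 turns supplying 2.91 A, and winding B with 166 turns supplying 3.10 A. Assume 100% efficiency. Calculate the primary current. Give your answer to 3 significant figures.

I_p ≈ 1.37 A

V_A = 230 × 154/705 = 50.241 V; V_B = 230 × 166/705 = 54.156 V.
P_out = V_A I_A + V_B I_B = 50.241×2.91 + 54.156×3.10 = 146.20 + 167.88 = 314.09 W.
Ideal ⇒ P_in = P_out, so I_p = P_out/V_p = 314.09/230 = 1.37 A.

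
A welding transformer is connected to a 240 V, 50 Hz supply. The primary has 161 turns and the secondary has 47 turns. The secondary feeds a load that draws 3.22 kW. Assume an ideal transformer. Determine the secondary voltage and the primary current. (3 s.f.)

V_s ≈ 70.1 V, I_p ≈ 13.4 A

V_s = V_p × N_s/N_p = 240 × 47/161 = 70.062 V.
I_s = P/V_s = 3220/70.062 = 45.959 A.
I_p = I_s × N_s/N_p = 45.959 × 47/161 = 13.4 A.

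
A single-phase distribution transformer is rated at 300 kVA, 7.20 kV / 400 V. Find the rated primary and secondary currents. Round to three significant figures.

I_p = S/V_p = 300000/7200 = 41.7 A.
I_s = S/V_s = 300000/400 = 750 A.

I_p ≈ 41.7 A, I_s ≈ 750 A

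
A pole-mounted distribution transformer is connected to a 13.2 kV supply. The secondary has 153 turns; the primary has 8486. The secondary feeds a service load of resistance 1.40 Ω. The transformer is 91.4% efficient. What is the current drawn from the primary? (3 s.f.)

I_p ≈ 3.35 A

V_s = 13200 × 153/8486 = 237.99 V.
I_s = V_s/R = 237.99/1.40 = 169.99 A.
P_out = V_s I_s = 237.99 × 169.99 = 40457 W.
P_in = P_out/η = 40457/0.914 = 44264 W.
I_p = P_in/V_p = 44264/13200 = 3.35 A.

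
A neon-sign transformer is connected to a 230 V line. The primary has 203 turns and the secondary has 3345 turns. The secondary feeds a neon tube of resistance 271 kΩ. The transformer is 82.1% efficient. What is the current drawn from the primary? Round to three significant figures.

V_s = 230 × 3345/203 = 3789.9 V.
I_s = V_s/R = 3789.9/271000 = 0.013985 A.
P_out = V_s I_s = 3789.9 × 0.013985 = 53.001 W.
P_in = P_out/η = 53.001/0.821 = 64.557 W.
I_p = P_in/V_p = 64.557/230 = 0.281 A.

I_p ≈ 0.281 A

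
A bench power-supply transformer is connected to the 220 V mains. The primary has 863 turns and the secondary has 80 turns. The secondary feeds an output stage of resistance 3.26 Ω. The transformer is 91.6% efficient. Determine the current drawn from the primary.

I_p ≈ 0.633 A

V_s = 220 × 80/863 = 20.394 V.
I_s = V_s/R = 20.394/3.26 = 6.2558 A.
P_out = V_s I_s = 20.394 × 6.2558 = 127.58 W.
P_in = P_out/η = 127.58/0.916 = 139.28 W.
I_p = P_in/V_p = 139.28/220 = 0.633 A.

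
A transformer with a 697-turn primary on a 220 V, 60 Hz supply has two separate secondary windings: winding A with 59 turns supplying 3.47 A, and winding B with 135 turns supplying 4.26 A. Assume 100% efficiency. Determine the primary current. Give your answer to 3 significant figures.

V_A = 220 × 59/697 = 18.623 V; V_B = 220 × 135/697 = 42.611 V.
P_out = V_A I_A + V_B I_B = 18.623×3.47 + 42.611×4.26 = 64.621 + 181.52 = 246.14 W.
Ideal ⇒ P_in = P_out, so I_p = P_out/V_p = 246.14/220 = 1.12 A.

I_p ≈ 1.12 A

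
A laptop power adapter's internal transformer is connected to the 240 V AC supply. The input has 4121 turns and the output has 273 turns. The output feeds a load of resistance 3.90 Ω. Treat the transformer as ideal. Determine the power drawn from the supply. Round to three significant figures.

V_out = V_in × N_out/N_in = 240 × 273/4121 = 15.899 V.
I_out = V_out/R = 15.899/3.90 = 4.0767 A.
I_in = I_out × N_out/N_in = 4.0767 × 273/4121 = 0.27006 A.
P = V_in I_in = 240 × 0.27006 = 64.8 W.

P ≈ 64.8 W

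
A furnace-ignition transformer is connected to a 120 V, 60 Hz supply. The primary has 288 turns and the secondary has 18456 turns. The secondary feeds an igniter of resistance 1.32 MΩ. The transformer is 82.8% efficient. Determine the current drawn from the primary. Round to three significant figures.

V_s = 120 × 18456/288 = 7690.0 V.
I_s = V_s/R = 7690.0/(1.32×10^6) = 0.0058258 A.
P_out = V_s I_s = 7690.0 × 0.0058258 = 44.800 W.
P_in = P_out/η = 44.800/0.828 = 54.106 W.
I_p = P_in/V_p = 54.106/120 = 0.451 A.

I_p ≈ 0.451 A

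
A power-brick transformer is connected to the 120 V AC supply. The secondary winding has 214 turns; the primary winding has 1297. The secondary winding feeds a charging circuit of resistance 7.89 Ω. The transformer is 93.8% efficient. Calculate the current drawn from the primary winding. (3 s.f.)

V_s = 120 × 214/1297 = 19.800 V.
I_s = V_s/R = 19.800/7.89 = 2.5094 A.
P_out = V_s I_s = 19.800 × 2.5094 = 49.686 W.
P_in = P_out/η = 49.686/0.938 = 52.970 W.
I_p = P_in/V_p = 52.970/120 = 0.441 A.

I_p ≈ 0.441 A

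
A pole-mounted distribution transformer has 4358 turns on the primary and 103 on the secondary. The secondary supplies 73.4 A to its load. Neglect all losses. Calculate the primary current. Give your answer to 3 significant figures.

I_p ≈ 1.73 A

For an ideal transformer I_p/I_s = N_s/N_p, so I_p = 73.4 × 103/4358 = 1.73 A.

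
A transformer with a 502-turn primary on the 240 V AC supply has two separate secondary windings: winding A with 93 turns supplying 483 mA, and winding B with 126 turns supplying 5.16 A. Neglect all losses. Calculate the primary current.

V_A = 240 × 93/502 = 44.462 V; V_B = 240 × 126/502 = 60.239 V.
P_out = V_A I_A + V_B I_B = 44.462×0.483 + 60.239×5.16 = 21.475 + 310.83 = 332.31 W.
Ideal ⇒ P_in = P_out, so I_p = P_out/V_p = 332.31/240 = 1.38 A.

I_p ≈ 1.38 A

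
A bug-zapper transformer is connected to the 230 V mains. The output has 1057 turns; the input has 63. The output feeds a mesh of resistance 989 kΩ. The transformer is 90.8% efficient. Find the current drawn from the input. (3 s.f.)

V_out = 230 × 1057/63 = 3858.9 V.
I_out = V_out/R = 3858.9/989000 = 0.0039018 A.
P_out = V_out I_out = 3858.9 × 0.0039018 = 15.057 W.
P_in = P_out/η = 15.057/0.908 = 16.582 W.
I_in = P_in/V_in = 16.582/230 = 0.0721 A.

I_in ≈ 0.0721 A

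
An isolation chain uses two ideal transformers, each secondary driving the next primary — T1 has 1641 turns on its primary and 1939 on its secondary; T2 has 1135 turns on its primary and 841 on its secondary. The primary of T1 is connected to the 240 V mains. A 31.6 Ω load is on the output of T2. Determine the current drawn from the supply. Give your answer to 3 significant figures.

Secondary of T1: V = 240.00 × 1939/1641 = 283.58 V.
Secondary of T2: V = 283.58 × 841/1135 = 210.13 V.
I_load = 210.13/31.6 = 6.6496 A, so P_out = 210.13 × 6.6496 = 1397.3 W.
All ideal ⇒ P_in = P_out, so I_supply = 1397.3/240 = 5.82 A.

I_supply ≈ 5.82 A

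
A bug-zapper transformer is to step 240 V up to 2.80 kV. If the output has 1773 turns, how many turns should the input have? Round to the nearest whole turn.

N_in/N_out = V_in/V_out, so N_in = 1773 × 240/2800 = 152.0 ≈ 152 turns.

N_in = 152 turns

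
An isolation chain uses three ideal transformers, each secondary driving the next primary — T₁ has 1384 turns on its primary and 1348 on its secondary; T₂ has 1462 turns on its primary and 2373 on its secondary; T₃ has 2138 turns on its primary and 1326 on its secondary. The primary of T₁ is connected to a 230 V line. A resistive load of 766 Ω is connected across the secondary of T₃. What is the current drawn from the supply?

I_supply ≈ 0.289 A

Secondary of T₁: V = 230.00 × 1348/1384 = 224.02 V.
Secondary of T₂: V = 224.02 × 2373/1462 = 363.61 V.
Secondary of T₃: V = 363.61 × 1326/2138 = 225.51 V.
I_load = 225.51/766 = 0.29440 A, so P_out = 225.51 × 0.29440 = 66.391 W.
All ideal ⇒ P_in = P_out, so I_supply = 66.391/230 = 0.289 A.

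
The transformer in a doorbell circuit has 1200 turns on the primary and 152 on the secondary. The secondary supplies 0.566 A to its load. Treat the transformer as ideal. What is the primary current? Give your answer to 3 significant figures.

For an ideal transformer I_p/I_s = N_s/N_p, so I_p = 0.566 × 152/1200 = 0.0717 A.

I_p ≈ 0.0717 A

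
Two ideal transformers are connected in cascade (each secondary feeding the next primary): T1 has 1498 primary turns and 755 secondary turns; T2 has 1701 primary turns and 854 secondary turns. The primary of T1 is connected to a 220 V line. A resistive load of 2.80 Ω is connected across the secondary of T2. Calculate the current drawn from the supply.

I_supply ≈ 5.03 A

After T1: V = 220.00 × 755/1498 = 110.88 V.
After T2: V = 110.88 × 854/1701 = 55.669 V.
I_load = 55.669/2.80 = 19.882 A, so P_out = 55.669 × 19.882 = 1106.8 W.
All ideal ⇒ P_in = P_out, so I_supply = 1106.8/220 = 5.03 A.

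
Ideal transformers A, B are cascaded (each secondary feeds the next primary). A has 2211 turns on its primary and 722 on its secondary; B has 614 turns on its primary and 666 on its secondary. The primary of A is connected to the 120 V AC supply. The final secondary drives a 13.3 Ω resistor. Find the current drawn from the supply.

I_supply ≈ 1.13 A

After A: V = 120.00 × 722/2211 = 39.186 V.
After B: V = 39.186 × 666/614 = 42.505 V.
I_load = 42.505/13.3 = 3.1958 A, so P_out = 42.505 × 3.1958 = 135.84 W.
All ideal ⇒ P_in = P_out, so I_supply = 135.84/120 = 1.13 A.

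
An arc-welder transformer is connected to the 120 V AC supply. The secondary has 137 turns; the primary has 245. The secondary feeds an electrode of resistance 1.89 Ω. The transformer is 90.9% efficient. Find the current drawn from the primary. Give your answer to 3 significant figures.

I_p ≈ 21.8 A

V_s = 120 × 137/245 = 67.102 V.
I_s = V_s/R = 67.102/1.89 = 35.504 A.
P_out = V_s I_s = 67.102 × 35.504 = 2382.4 W.
P_in = P_out/η = 2382.4/0.909 = 2620.9 W.
I_p = P_in/V_p = 2620.9/120 = 21.8 A.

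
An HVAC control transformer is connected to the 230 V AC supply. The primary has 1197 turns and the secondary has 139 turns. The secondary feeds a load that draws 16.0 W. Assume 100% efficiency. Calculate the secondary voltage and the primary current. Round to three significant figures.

V_s ≈ 26.7 V, I_p ≈ 0.0696 A

V_s = V_p × N_s/N_p = 230 × 139/1197 = 26.708 V.
I_s = P/V_s = 16.0/26.708 = 0.59906 A.
I_p = I_s × N_s/N_p = 0.59906 × 139/1197 = 0.0696 A.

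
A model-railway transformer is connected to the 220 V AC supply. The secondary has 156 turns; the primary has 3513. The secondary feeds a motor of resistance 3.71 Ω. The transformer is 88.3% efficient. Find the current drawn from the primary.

I_p ≈ 0.132 A

V_s = 220 × 156/3513 = 9.7694 V.
I_s = V_s/R = 9.7694/3.71 = 2.6333 A.
P_out = V_s I_s = 9.7694 × 2.6333 = 25.726 W.
P_in = P_out/η = 25.726/0.883 = 29.134 W.
I_p = P_in/V_p = 29.134/220 = 0.132 A.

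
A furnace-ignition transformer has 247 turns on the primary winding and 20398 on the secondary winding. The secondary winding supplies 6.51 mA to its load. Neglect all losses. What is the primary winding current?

I_p ≈ 0.538 A

For an ideal transformer I_p/I_s = N_s/N_p, so I_p = 0.00651 × 20398/247 = 0.538 A.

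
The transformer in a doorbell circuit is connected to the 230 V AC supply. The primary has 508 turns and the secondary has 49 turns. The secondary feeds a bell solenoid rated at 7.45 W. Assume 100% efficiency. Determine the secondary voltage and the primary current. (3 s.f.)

V_s = V_p × N_s/N_p = 230 × 49/508 = 22.185 V.
I_s = P/V_s = 7.45/22.185 = 0.33581 A.
I_p = I_s × N_s/N_p = 0.33581 × 49/508 = 0.0324 A.

V_s ≈ 22.2 V, I_p ≈ 0.0324 A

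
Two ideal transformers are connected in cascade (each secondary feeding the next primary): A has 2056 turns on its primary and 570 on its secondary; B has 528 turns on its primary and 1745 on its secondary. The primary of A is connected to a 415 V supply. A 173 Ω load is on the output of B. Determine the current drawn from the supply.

I_supply ≈ 2.01 A

After A: V = 415.00 × 570/2056 = 115.05 V.
After B: V = 115.05 × 1745/528 = 380.24 V.
I_load = 380.24/173 = 2.1979 A, so P_out = 380.24 × 2.1979 = 835.75 W.
All ideal ⇒ P_in = P_out, so I_supply = 835.75/415 = 2.01 A.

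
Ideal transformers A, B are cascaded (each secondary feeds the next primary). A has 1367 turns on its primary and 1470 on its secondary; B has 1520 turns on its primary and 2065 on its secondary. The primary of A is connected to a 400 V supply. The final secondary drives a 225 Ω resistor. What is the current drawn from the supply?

After A: V = 400.00 × 1470/1367 = 430.14 V.
After B: V = 430.14 × 2065/1520 = 584.37 V.
I_load = 584.37/225 = 2.5972 A, so P_out = 584.37 × 2.5972 = 1517.7 W.
All ideal ⇒ P_in = P_out, so I_supply = 1517.7/400 = 3.79 A.

I_supply ≈ 3.79 A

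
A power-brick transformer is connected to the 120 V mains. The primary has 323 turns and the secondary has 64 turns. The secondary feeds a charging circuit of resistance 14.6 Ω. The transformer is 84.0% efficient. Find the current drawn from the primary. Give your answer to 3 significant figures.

I_p ≈ 0.384 A

V_s = 120 × 64/323 = 23.777 V.
I_s = V_s/R = 23.777/14.6 = 1.6286 A.
P_out = V_s I_s = 23.777 × 1.6286 = 38.723 W.
P_in = P_out/η = 38.723/0.840 = 46.098 W.
I_p = P_in/V_p = 46.098/120 = 0.384 A.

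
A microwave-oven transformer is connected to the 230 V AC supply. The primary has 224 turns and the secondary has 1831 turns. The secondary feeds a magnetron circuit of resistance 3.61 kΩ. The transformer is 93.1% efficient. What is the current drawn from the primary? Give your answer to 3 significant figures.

I_p ≈ 4.57 A

V_s = 230 × 1831/224 = 1880.0 V.
I_s = V_s/R = 1880.0/3610 = 0.52079 A.
P_out = V_s I_s = 1880.0 × 0.52079 = 979.10 W.
P_in = P_out/η = 979.10/0.931 = 1051.7 W.
I_p = P_in/V_p = 1051.7/230 = 4.57 A.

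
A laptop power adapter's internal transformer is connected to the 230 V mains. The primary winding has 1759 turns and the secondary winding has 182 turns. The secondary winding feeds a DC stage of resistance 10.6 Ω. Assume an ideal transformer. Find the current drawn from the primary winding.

V_s = V_p × N_s/N_p = 230 × 182/1759 = 23.798 V.
I_s = V_s/R = 23.798/10.6 = 2.2451 A.
For an ideal transformer I_p N_p = I_s N_s, so I_p = 2.2451 × 182/1759 = 0.232 A.

I_p ≈ 0.232 A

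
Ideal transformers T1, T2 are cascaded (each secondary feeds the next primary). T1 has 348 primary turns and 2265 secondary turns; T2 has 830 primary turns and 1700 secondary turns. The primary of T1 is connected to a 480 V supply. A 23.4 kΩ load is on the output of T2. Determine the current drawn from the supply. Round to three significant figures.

I_supply ≈ 3.65 A

Secondary of T1: V = 480.00 × 2265/348 = 3124.1 V.
Secondary of T2: V = 3124.1 × 1700/830 = 6398.8 V.
I_load = 6398.8/23400 = 0.27345 A, so P_out = 6398.8 × 0.27345 = 1749.8 W.
All ideal ⇒ P_in = P_out, so I_supply = 1749.8/480 = 3.65 A.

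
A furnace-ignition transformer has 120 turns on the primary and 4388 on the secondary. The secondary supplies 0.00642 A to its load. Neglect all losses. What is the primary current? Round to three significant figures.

I_p ≈ 0.235 A

For an ideal transformer I_p/I_s = N_s/N_p, so I_p = 0.00642 × 4388/120 = 0.235 A.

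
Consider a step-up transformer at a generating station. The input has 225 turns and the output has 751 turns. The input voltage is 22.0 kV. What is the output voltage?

V_out ≈ 73400 V

V_out/V_in = N_out/N_in, so V_out = 22000 × 751/225 = 73400 V.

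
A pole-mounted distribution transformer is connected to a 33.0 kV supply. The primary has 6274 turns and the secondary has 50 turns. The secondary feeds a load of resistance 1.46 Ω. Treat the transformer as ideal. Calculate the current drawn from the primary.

V_s = V_p × N_s/N_p = 33000 × 50/6274 = 262.99 V.
I_s = V_s/R = 262.99/1.46 = 180.13 A.
For an ideal transformer I_p N_p = I_s N_s, so I_p = 180.13 × 50/6274 = 1.44 A.

I_p ≈ 1.44 A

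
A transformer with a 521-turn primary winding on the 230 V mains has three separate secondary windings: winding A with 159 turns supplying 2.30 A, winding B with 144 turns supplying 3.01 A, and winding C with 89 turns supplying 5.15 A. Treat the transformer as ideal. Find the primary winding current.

V_A = 230 × 159/521 = 70.192 V; V_B = 230 × 144/521 = 63.570 V; V_C = 230 × 89/521 = 39.290 V.
P_out = V_A I_A + V_B I_B + V_C I_C = 70.192×2.30 + 63.570×3.01 + 39.290×5.15 = 161.44 + 191.35 + 202.34 = 555.13 W.
Ideal ⇒ P_in = P_out, so I_p = P_out/V_p = 555.13/230 = 2.41 A.

I_p ≈ 2.41 A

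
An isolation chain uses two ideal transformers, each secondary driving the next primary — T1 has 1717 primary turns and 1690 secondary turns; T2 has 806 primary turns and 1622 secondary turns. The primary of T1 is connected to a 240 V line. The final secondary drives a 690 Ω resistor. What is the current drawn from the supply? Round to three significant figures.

Secondary of T1: V = 240.00 × 1690/1717 = 236.23 V.
Secondary of T2: V = 236.23 × 1622/806 = 475.38 V.
I_load = 475.38/690 = 0.68896 A, so P_out = 475.38 × 0.68896 = 327.52 W.
All ideal ⇒ P_in = P_out, so I_supply = 327.52/240 = 1.36 A.

I_supply ≈ 1.36 A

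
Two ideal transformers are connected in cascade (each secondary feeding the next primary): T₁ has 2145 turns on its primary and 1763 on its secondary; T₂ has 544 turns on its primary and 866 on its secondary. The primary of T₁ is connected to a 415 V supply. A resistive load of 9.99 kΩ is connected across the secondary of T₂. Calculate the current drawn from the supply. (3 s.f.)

I_supply ≈ 0.0711 A

After T₁: V = 415.00 × 1763/2145 = 341.09 V.
After T₂: V = 341.09 × 866/544 = 542.99 V.
I_load = 542.99/9990 = 0.054353 A, so P_out = 542.99 × 0.054353 = 29.513 W.
All ideal ⇒ P_in = P_out, so I_supply = 29.513/415 = 0.0711 A.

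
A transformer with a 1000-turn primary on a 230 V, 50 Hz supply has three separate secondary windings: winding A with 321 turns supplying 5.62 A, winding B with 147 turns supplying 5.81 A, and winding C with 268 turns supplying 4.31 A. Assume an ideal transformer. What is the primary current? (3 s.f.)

I_p ≈ 3.81 A

V_A = 230 × 321/1000 = 73.830 V; V_B = 230 × 147/1000 = 33.810 V; V_C = 230 × 268/1000 = 61.640 V.
P_out = V_A I_A + V_B I_B + V_C I_C = 73.830×5.62 + 33.810×5.81 + 61.640×4.31 = 414.92 + 196.44 + 265.67 = 877.03 W.
Ideal ⇒ P_in = P_out, so I_p = P_out/V_p = 877.03/230 = 3.81 A.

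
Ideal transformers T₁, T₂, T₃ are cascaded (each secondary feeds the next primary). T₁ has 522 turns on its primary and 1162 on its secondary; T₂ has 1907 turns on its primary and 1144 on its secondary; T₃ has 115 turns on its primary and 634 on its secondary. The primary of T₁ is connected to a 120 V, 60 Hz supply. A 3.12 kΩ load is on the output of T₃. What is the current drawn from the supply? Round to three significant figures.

I_supply ≈ 2.08 A

After T₁: V = 120.00 × 1162/522 = 267.13 V.
After T₂: V = 267.13 × 1144/1907 = 160.25 V.
After T₃: V = 160.25 × 634/115 = 883.45 V.
I_load = 883.45/3120 = 0.28316 A, so P_out = 883.45 × 0.28316 = 250.16 W.
All ideal ⇒ P_in = P_out, so I_supply = 250.16/120 = 2.08 A.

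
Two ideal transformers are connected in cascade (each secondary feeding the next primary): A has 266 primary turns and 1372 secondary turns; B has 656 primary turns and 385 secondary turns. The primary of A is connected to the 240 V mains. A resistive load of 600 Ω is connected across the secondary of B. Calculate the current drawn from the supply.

I_supply ≈ 3.67 A

Secondary of A: V = 240.00 × 1372/266 = 1237.9 V.
Secondary of B: V = 1237.9 × 385/656 = 726.51 V.
I_load = 726.51/600 = 1.2108 A, so P_out = 726.51 × 1.2108 = 879.69 W.
All ideal ⇒ P_in = P_out, so I_supply = 879.69/240 = 3.67 A.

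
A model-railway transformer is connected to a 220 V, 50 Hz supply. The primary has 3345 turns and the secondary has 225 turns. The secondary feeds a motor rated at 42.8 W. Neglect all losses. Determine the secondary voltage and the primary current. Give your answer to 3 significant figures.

V_s ≈ 14.8 V, I_p ≈ 0.195 A

V_s = V_p × N_s/N_p = 220 × 225/3345 = 14.798 V.
I_s = P/V_s = 42.8/14.798 = 2.8922 A.
I_p = I_s × N_s/N_p = 2.8922 × 225/3345 = 0.195 A.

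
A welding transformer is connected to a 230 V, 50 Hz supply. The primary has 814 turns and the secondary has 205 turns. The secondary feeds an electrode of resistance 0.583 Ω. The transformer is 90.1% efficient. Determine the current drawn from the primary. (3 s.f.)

V_s = 230 × 205/814 = 57.924 V.
I_s = V_s/R = 57.924/0.583 = 99.355 A.
P_out = V_s I_s = 57.924 × 99.355 = 5755.0 W.
P_in = P_out/η = 5755.0/0.901 = 6387.4 W.
I_p = P_in/V_p = 6387.4/230 = 27.8 A.

I_p ≈ 27.8 A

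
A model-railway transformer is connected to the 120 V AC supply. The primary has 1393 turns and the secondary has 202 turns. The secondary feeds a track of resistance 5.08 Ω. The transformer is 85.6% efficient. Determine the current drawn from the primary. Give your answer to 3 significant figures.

I_p ≈ 0.580 A

V_s = 120 × 202/1393 = 17.401 V.
I_s = V_s/R = 17.401/5.08 = 3.4255 A.
P_out = V_s I_s = 17.401 × 3.4255 = 59.607 W.
P_in = P_out/η = 59.607/0.856 = 69.635 W.
I_p = P_in/V_p = 69.635/120 = 0.580 A.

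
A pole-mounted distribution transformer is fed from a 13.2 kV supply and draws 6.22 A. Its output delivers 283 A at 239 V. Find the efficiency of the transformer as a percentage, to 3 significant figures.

P_in = 13200 × 6.22 = 82104.0 W.
P_out = 239 × 283 = 67637.0 W.
η = P_out/P_in = 67637.0/82104.0 = 0.824.

η ≈ 82.4%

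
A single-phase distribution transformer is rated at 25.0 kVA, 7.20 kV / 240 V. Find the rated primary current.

I_p ≈ 3.47 A

I_p = S/V_p = 25000/7200 = 3.47 A.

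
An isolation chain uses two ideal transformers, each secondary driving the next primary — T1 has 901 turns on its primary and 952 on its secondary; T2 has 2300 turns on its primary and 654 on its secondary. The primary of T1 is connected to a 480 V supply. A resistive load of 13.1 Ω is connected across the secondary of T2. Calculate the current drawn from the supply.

Secondary of T1: V = 480.00 × 952/901 = 507.17 V.
Secondary of T2: V = 507.17 × 654/2300 = 144.21 V.
I_load = 144.21/13.1 = 11.009 A, so P_out = 144.21 × 11.009 = 1587.6 W.
All ideal ⇒ P_in = P_out, so I_supply = 1587.6/480 = 3.31 A.

I_supply ≈ 3.31 A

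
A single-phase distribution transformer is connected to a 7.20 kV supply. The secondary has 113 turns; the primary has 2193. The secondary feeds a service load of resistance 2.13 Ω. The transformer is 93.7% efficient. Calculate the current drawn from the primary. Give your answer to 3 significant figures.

I_p ≈ 9.58 A

V_s = 7200 × 113/2193 = 371.00 V.
I_s = V_s/R = 371.00/2.13 = 174.18 A.
P_out = V_s I_s = 371.00 × 174.18 = 64620 W.
P_in = P_out/η = 64620/0.937 = 68964 W.
I_p = P_in/V_p = 68964/7200 = 9.58 A.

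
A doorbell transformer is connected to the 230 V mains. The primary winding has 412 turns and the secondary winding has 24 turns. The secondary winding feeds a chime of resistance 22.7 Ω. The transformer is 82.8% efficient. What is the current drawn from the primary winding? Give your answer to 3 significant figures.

I_p ≈ 0.0415 A

V_s = 230 × 24/412 = 13.398 V.
I_s = V_s/R = 13.398/22.7 = 0.59022 A.
P_out = V_s I_s = 13.398 × 0.59022 = 7.9078 W.
P_in = P_out/η = 7.9078/0.828 = 9.5505 W.
I_p = P_in/V_p = 9.5505/230 = 0.0415 A.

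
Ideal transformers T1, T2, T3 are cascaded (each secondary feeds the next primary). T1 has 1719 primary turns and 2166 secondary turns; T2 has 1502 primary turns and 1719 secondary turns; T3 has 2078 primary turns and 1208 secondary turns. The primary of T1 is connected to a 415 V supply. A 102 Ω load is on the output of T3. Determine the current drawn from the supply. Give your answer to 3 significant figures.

I_supply ≈ 2.86 A

Secondary of T1: V = 415.00 × 2166/1719 = 522.91 V.
Secondary of T2: V = 522.91 × 1719/1502 = 598.46 V.
Secondary of T3: V = 598.46 × 1208/2078 = 347.90 V.
I_load = 347.90/102 = 3.4108 A, so P_out = 347.90 × 3.4108 = 1186.6 W.
All ideal ⇒ P_in = P_out, so I_supply = 1186.6/415 = 2.86 A.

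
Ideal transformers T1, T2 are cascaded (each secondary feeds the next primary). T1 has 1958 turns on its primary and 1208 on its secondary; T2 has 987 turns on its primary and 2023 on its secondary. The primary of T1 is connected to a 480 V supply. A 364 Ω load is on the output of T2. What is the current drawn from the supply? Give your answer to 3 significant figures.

After T1: V = 480.00 × 1208/1958 = 296.14 V.
After T2: V = 296.14 × 2023/987 = 606.98 V.
I_load = 606.98/364 = 1.6675 A, so P_out = 606.98 × 1.6675 = 1012.2 W.
All ideal ⇒ P_in = P_out, so I_supply = 1012.2/480 = 2.11 A.

I_supply ≈ 2.11 A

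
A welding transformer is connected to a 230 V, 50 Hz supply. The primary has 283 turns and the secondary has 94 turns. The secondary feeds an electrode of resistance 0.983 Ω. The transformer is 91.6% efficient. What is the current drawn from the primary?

I_p ≈ 28.2 A

V_s = 230 × 94/283 = 76.396 V.
I_s = V_s/R = 76.396/0.983 = 77.717 A.
P_out = V_s I_s = 76.396 × 77.717 = 5937.2 W.
P_in = P_out/η = 5937.2/0.916 = 6481.7 W.
I_p = P_in/V_p = 6481.7/230 = 28.2 A.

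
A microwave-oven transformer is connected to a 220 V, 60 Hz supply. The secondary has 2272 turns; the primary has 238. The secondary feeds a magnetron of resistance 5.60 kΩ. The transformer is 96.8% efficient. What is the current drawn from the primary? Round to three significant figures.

I_p ≈ 3.70 A

V_s = 220 × 2272/238 = 2100.2 V.
I_s = V_s/R = 2100.2/5600 = 0.37503 A.
P_out = V_s I_s = 2100.2 × 0.37503 = 787.63 W.
P_in = P_out/η = 787.63/0.968 = 813.66 W.
I_p = P_in/V_p = 813.66/220 = 3.70 A.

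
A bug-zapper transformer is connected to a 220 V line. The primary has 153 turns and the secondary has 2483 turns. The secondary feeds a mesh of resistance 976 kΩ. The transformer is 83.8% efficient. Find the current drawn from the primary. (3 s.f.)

V_s = 220 × 2483/153 = 3570.3 V.
I_s = V_s/R = 3570.3/976000 = 0.0036581 A.
P_out = V_s I_s = 3570.3 × 0.0036581 = 13.061 W.
P_in = P_out/η = 13.061/0.838 = 15.586 W.
I_p = P_in/V_p = 15.586/220 = 0.0708 A.

I_p ≈ 0.0708 A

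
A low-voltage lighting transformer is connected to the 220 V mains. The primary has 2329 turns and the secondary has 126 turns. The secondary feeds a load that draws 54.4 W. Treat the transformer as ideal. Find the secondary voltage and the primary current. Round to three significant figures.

V_s = V_p × N_s/N_p = 220 × 126/2329 = 11.902 V.
I_s = P/V_s = 54.4/11.902 = 4.5706 A.
I_p = I_s × N_s/N_p = 4.5706 × 126/2329 = 0.247 A.

V_s ≈ 11.9 V, I_p ≈ 0.247 A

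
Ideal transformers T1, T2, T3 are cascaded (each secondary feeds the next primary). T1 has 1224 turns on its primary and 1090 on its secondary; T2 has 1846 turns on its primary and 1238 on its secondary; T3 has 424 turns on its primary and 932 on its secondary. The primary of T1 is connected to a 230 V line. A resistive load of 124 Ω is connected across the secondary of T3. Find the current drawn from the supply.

I_supply ≈ 3.20 A

Secondary of T1: V = 230.00 × 1090/1224 = 204.82 V.
Secondary of T2: V = 204.82 × 1238/1846 = 137.36 V.
Secondary of T3: V = 137.36 × 932/424 = 301.93 V.
I_load = 301.93/124 = 2.4350 A, so P_out = 301.93 × 2.4350 = 735.19 W.
All ideal ⇒ P_in = P_out, so I_supply = 735.19/230 = 3.20 A.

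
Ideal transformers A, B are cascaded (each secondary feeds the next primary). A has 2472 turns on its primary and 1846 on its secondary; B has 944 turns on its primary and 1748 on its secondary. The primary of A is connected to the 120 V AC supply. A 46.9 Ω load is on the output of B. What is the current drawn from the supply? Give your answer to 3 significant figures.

After A: V = 120.00 × 1846/2472 = 89.612 V.
After B: V = 89.612 × 1748/944 = 165.93 V.
I_load = 165.93/46.9 = 3.5380 A, so P_out = 165.93 × 3.5380 = 587.08 W.
All ideal ⇒ P_in = P_out, so I_supply = 587.08/120 = 4.89 A.

I_supply ≈ 4.89 A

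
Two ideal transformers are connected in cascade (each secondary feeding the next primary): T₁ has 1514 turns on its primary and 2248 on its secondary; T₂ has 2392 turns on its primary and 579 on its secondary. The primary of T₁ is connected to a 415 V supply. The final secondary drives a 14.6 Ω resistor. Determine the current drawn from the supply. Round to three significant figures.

After T₁: V = 415.00 × 2248/1514 = 616.20 V.
After T₂: V = 616.20 × 579/2392 = 149.15 V.
I_load = 149.15/14.6 = 10.216 A, so P_out = 149.15 × 10.216 = 1523.8 W.
All ideal ⇒ P_in = P_out, so I_supply = 1523.8/415 = 3.67 A.

I_supply ≈ 3.67 A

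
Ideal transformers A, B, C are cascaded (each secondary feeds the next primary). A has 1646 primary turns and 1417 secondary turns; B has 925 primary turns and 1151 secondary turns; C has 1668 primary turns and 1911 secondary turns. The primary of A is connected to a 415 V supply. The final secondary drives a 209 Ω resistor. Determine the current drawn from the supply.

After A: V = 415.00 × 1417/1646 = 357.26 V.
After B: V = 357.26 × 1151/925 = 444.55 V.
After C: V = 444.55 × 1911/1668 = 509.31 V.
I_load = 509.31/209 = 2.4369 A, so P_out = 509.31 × 2.4369 = 1241.2 W.
All ideal ⇒ P_in = P_out, so I_supply = 1241.2/415 = 2.99 A.

I_supply ≈ 2.99 A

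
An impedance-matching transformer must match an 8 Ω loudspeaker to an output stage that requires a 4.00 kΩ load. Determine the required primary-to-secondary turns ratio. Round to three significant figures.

N_p/N_s ≈ 22.4

Z_p/Z_s = (N_p/N_s)², so N_p/N_s = √(4000/8) = √500 = 22.4.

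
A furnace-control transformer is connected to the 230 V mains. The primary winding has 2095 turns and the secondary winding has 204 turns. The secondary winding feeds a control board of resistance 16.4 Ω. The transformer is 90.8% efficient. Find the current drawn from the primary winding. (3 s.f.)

I_p ≈ 0.146 A

V_s = 230 × 204/2095 = 22.396 V.
I_s = V_s/R = 22.396/16.4 = 1.3656 A.
P_out = V_s I_s = 22.396 × 1.3656 = 30.585 W.
P_in = P_out/η = 30.585/0.908 = 33.684 W.
I_p = P_in/V_p = 33.684/230 = 0.146 A.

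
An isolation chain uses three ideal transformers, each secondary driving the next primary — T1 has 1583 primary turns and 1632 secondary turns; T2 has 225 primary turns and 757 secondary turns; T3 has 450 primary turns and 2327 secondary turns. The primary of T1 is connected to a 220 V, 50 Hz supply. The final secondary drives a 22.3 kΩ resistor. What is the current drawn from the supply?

After T1: V = 220.00 × 1632/1583 = 226.81 V.
After T2: V = 226.81 × 757/225 = 763.09 V.
After T3: V = 763.09 × 2327/450 = 3946.0 V.
I_load = 3946.0/22300 = 0.17695 A, so P_out = 3946.0 × 0.17695 = 698.25 W.
All ideal ⇒ P_in = P_out, so I_supply = 698.25/220 = 3.17 A.

I_supply ≈ 3.17 A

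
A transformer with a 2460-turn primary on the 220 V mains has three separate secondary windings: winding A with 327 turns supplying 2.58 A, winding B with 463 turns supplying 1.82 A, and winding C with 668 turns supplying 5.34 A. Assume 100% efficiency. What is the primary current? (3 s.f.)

I_p ≈ 2.14 A

V_A = 220 × 327/2460 = 29.244 V; V_B = 220 × 463/2460 = 41.407 V; V_C = 220 × 668/2460 = 59.740 V.
P_out = V_A I_A + V_B I_B + V_C I_C = 29.244×2.58 + 41.407×1.82 + 59.740×5.34 = 75.449 + 75.360 + 319.01 = 469.82 W.
Ideal ⇒ P_in = P_out, so I_p = P_out/V_p = 469.82/220 = 2.14 A.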